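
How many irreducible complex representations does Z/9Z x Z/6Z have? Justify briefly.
54

Justification: The number of irreducible complex representations of a finite group equals its number of conjugacy classes. Z/9Z x Z/6Z is abelian of order 54, so every element is its own conjugacy class: 54 classes, so Z/9Z x Z/6Z (order 54) has exactly 54 irreducible complex representations.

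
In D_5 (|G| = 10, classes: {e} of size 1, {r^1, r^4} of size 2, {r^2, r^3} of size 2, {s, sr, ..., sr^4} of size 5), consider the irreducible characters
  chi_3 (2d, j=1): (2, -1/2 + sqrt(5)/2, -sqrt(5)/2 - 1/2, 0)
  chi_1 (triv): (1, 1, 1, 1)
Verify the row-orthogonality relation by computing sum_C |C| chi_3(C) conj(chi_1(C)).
Sum = 0; so <chi_3, chi_1> = 0 (distinct irreducibles are orthogonal).

Working: Compute term by term over conjugacy classes (|C| * chi_3(C) * conj(chi_1(C))):
  1*(2)*conj(1) + 2*(-1/2 + sqrt(5)/2)*conj(1) + 2*(-sqrt(5)/2 - 1/2)*conj(1) + 5*(0)*conj(1)
  = (2) + (-1 + sqrt(5)) + (-sqrt(5) - 1) + (0)
  = 0.
Dividing by |G| = 10 gives 0/10 = 0, matching the row-orthogonality relation <chi_3, chi_1> = [chi_3 = chi_1].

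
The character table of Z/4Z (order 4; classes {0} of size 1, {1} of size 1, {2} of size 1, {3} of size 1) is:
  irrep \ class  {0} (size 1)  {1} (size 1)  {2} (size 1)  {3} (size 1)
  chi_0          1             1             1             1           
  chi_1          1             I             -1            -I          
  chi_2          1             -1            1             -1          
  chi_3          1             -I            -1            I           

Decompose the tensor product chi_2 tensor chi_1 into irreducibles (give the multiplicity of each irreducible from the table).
chi_2 tensor chi_1 = chi_3 (all other irreducibles have multiplicity 0).

Reasoning: The character of a tensor product is the pointwise product (chi_2 * chi_1)(C) = chi_2(C) * chi_1(C):
  {0}: (1)*(1), {1}: (-1)*(I), {2}: (1)*(-1), {3}: (-1)*(-I)
so (chi_2 * chi_1) takes values
  {0} -> 1, {1} -> -I, {2} -> -1, {3} -> I.
Now take the inner product of this character with each irreducible chi from the table, <chi_2*chi_1, chi> = (1/4) sum_C |C| (chi_2*chi_1)(C) conj(chi(C)):
  <chi_2*chi_1, chi_0> = (1/4)[1*(1)*conj(1) + 1*(-I)*conj(1) + 1*(-1)*conj(1) + 1*(I)*conj(1)]
      = (1/4)[(1) + (-I) + (-1) + (I)] = 0/4 = 0
  <chi_2*chi_1, chi_1> = (1/4)[1*(1)*conj(1) + 1*(-I)*conj(I) + 1*(-1)*conj(-1) + 1*(I)*conj(-I)]
      = (1/4)[(1) + (-1) + (1) + (-1)] = 0/4 = 0
  <chi_2*chi_1, chi_2> = (1/4)[1*(1)*conj(1) + 1*(-I)*conj(-1) + 1*(-1)*conj(1) + 1*(I)*conj(-1)]
      = (1/4)[(1) + (I) + (-1) + (-I)] = 0/4 = 0
  <chi_2*chi_1, chi_3> = (1/4)[1*(1)*conj(1) + 1*(-I)*conj(-I) + 1*(-1)*conj(-1) + 1*(I)*conj(I)]
      = (1/4)[(1) + (1) + (1) + (1)] = 4/4 = 1
(Exp terms are combined using exp(i*s)*conj(exp(i*t)) = exp(i*(s-t)), and sums of them are collapsed using the identity that for every m > 1 the m distinct m-th roots of unity sum to 0, e.g. 1 + exp(2*I*pi/3) + exp(-2*I*pi/3) = 0.)
Hence the multiplicities are chi_3: 1. Dimension check: dim(chi_2)*dim(chi_1) = 1*1 = 1 and sum (mult * dim) = 1*1 = 1.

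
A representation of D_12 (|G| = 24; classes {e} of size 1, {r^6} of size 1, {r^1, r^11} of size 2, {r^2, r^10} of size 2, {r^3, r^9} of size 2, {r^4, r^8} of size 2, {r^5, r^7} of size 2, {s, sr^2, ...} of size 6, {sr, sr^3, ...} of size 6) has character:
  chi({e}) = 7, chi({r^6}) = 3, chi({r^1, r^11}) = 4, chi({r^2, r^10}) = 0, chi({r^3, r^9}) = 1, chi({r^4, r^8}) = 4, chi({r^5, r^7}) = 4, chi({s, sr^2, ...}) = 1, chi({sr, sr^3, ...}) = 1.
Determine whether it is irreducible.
Not irreducible (reducible): <chi, chi> = 7 > 1.

Why: <chi, chi> = (1/|G|) sum_C |C| * |chi(C)|^2 = (1/24)[1*|7|^2 + 1*|3|^2 + 2*|4|^2 + 2*|0|^2 + 2*|1|^2 + 2*|4|^2 + 2*|4|^2 + 6*|1|^2 + 6*|1|^2]
  = (1/24)[(49) + (9) + (32) + (0) + (2) + (32) + (32) + (6) + (6)] = 168/24 = 7.
A character is irreducible iff <chi, chi> = 1, so this representation is reducible.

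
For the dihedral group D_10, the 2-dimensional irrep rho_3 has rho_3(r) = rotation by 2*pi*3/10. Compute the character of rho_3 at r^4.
chi_{rho_3}(r^4) = 2*cos(2*pi*3*4/10) = -1/2 + sqrt(5)/2

rho_3(r^4) is rotation by angle 2*pi*3*4/10, whose trace is 2*cos(2*pi*3*4/10) = -1/2 + sqrt(5)/2.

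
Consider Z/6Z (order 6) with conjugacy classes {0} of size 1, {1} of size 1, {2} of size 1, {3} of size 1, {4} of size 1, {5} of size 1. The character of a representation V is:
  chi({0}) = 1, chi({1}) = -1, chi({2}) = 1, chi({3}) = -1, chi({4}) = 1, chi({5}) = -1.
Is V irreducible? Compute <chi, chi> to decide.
Irreducible: <chi, chi> = 1.

Working: <chi, chi> = (1/|G|) sum_C |C| * |chi(C)|^2 = (1/6)[1*|1|^2 + 1*|-1|^2 + 1*|1|^2 + 1*|-1|^2 + 1*|1|^2 + 1*|-1|^2]
  = (1/6)[(1) + (1) + (1) + (1) + (1) + (1)] = 6/6 = 1.
(Exp terms are combined using exp(i*s)*conj(exp(i*t)) = exp(i*(s-t)), and sums of them are collapsed using the identity that for every m > 1 the m distinct m-th roots of unity sum to 0, e.g. 1 + exp(2*I*pi/3) + exp(-2*I*pi/3) = 0.)
A character is irreducible iff <chi, chi> = 1, so this representation is irreducible.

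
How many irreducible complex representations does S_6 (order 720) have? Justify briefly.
11

Argument: The number of irreducible complex representations of a finite group equals its number of conjugacy classes. Conjugacy classes in S_6 correspond to cycle types, i.e. partitions of 6; there are p(6) = 11 of them, so S_6 (order 720) has exactly 11 irreducible complex representations.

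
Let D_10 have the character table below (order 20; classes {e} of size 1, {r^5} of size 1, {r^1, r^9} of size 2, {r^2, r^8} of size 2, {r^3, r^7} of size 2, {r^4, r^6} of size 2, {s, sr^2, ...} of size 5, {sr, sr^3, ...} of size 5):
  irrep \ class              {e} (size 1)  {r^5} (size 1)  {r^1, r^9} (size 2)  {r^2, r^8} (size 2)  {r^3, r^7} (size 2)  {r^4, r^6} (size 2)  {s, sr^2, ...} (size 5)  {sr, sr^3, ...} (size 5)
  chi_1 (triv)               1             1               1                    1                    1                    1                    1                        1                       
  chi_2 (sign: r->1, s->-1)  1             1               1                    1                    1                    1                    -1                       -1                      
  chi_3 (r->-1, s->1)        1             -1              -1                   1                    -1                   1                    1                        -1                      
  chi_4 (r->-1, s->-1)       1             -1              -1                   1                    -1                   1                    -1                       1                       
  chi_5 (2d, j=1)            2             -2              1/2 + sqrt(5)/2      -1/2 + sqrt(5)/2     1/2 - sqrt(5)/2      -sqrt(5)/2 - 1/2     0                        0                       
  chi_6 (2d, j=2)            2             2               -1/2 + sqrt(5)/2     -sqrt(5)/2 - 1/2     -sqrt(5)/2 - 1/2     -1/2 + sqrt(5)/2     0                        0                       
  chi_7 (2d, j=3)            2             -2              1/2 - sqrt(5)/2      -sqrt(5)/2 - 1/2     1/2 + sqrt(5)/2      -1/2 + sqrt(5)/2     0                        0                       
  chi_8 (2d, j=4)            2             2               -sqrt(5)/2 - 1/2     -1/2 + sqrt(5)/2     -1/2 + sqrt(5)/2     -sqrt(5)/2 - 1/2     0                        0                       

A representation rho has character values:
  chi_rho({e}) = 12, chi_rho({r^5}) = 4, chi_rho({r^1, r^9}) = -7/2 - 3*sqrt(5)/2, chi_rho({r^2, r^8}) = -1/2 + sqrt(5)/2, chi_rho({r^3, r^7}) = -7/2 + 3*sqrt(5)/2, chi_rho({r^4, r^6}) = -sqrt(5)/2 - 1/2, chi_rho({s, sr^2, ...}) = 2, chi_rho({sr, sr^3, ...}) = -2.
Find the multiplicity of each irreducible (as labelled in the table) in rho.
Multiplicities: chi_1: 0, chi_2: 0, chi_3: 2, chi_4: 0, chi_5: 0, chi_6: 1, chi_7: 1, chi_8: 3.

Derivation: Use <chi_rho, chi> = (1/|G|) sum_C |C| * chi_rho(C) * conj(chi(C)) with |G| = 20 for each irreducible chi in the table:
  <chi_rho, chi_1> = (1/20)[1*(12)*conj(1) + 1*(4)*conj(1) + 2*(-7/2 - 3*sqrt(5)/2)*conj(1) + 2*(-1/2 + sqrt(5)/2)*conj(1) + 2*(-7/2 + 3*sqrt(5)/2)*conj(1) + 2*(-sqrt(5)/2 - 1/2)*conj(1) + 5*(2)*conj(1) + 5*(-2)*conj(1)]
      = (1/20)[(12) + (4) + (-7 - 3*sqrt(5)) + (-1 + sqrt(5)) + (-7 + 3*sqrt(5)) + (-sqrt(5) - 1) + (10) + (-10)] = 0/20 = 0
  <chi_rho, chi_2> = (1/20)[1*(12)*conj(1) + 1*(4)*conj(1) + 2*(-7/2 - 3*sqrt(5)/2)*conj(1) + 2*(-1/2 + sqrt(5)/2)*conj(1) + 2*(-7/2 + 3*sqrt(5)/2)*conj(1) + 2*(-sqrt(5)/2 - 1/2)*conj(1) + 5*(2)*conj(-1) + 5*(-2)*conj(-1)]
      = (1/20)[(12) + (4) + (-7 - 3*sqrt(5)) + (-1 + sqrt(5)) + (-7 + 3*sqrt(5)) + (-sqrt(5) - 1) + (-10) + (10)] = 0/20 = 0
  <chi_rho, chi_3> = (1/20)[1*(12)*conj(1) + 1*(4)*conj(-1) + 2*(-7/2 - 3*sqrt(5)/2)*conj(-1) + 2*(-1/2 + sqrt(5)/2)*conj(1) + 2*(-7/2 + 3*sqrt(5)/2)*conj(-1) + 2*(-sqrt(5)/2 - 1/2)*conj(1) + 5*(2)*conj(1) + 5*(-2)*conj(-1)]
      = (1/20)[(12) + (-4) + (3*sqrt(5) + 7) + (-1 + sqrt(5)) + (7 - 3*sqrt(5)) + (-sqrt(5) - 1) + (10) + (10)] = 40/20 = 2
  <chi_rho, chi_4> = (1/20)[1*(12)*conj(1) + 1*(4)*conj(-1) + 2*(-7/2 - 3*sqrt(5)/2)*conj(-1) + 2*(-1/2 + sqrt(5)/2)*conj(1) + 2*(-7/2 + 3*sqrt(5)/2)*conj(-1) + 2*(-sqrt(5)/2 - 1/2)*conj(1) + 5*(2)*conj(-1) + 5*(-2)*conj(1)]
      = (1/20)[(12) + (-4) + (3*sqrt(5) + 7) + (-1 + sqrt(5)) + (7 - 3*sqrt(5)) + (-sqrt(5) - 1) + (-10) + (-10)] = 0/20 = 0
  <chi_rho, chi_5> = (1/20)[1*(12)*conj(2) + 1*(4)*conj(-2) + 2*(-7/2 - 3*sqrt(5)/2)*conj(1/2 + sqrt(5)/2) + 2*(-1/2 + sqrt(5)/2)*conj(-1/2 + sqrt(5)/2) + 2*(-7/2 + 3*sqrt(5)/2)*conj(1/2 - sqrt(5)/2) + 2*(-sqrt(5)/2 - 1/2)*conj(-sqrt(5)/2 - 1/2) + 5*(2)*conj(0) + 5*(-2)*conj(0)]
      = (1/20)[(24) + (-8) + (-5*sqrt(5) - 11) + (3 - sqrt(5)) + (-11 + 5*sqrt(5)) + (sqrt(5) + 3) + (0) + (0)] = 0/20 = 0
  <chi_rho, chi_6> = (1/20)[1*(12)*conj(2) + 1*(4)*conj(2) + 2*(-7/2 - 3*sqrt(5)/2)*conj(-1/2 + sqrt(5)/2) + 2*(-1/2 + sqrt(5)/2)*conj(-sqrt(5)/2 - 1/2) + 2*(-7/2 + 3*sqrt(5)/2)*conj(-sqrt(5)/2 - 1/2) + 2*(-sqrt(5)/2 - 1/2)*conj(-1/2 + sqrt(5)/2) + 5*(2)*conj(0) + 5*(-2)*conj(0)]
      = (1/20)[(24) + (8) + (-2*sqrt(5) - 4) + (-2) + (-4 + 2*sqrt(5)) + (-2) + (0) + (0)] = 20/20 = 1
  <chi_rho, chi_7> = (1/20)[1*(12)*conj(2) + 1*(4)*conj(-2) + 2*(-7/2 - 3*sqrt(5)/2)*conj(1/2 - sqrt(5)/2) + 2*(-1/2 + sqrt(5)/2)*conj(-sqrt(5)/2 - 1/2) + 2*(-7/2 + 3*sqrt(5)/2)*conj(1/2 + sqrt(5)/2) + 2*(-sqrt(5)/2 - 1/2)*conj(-1/2 + sqrt(5)/2) + 5*(2)*conj(0) + 5*(-2)*conj(0)]
      = (1/20)[(24) + (-8) + (4 + 2*sqrt(5)) + (-2) + (4 - 2*sqrt(5)) + (-2) + (0) + (0)] = 20/20 = 1
  <chi_rho, chi_8> = (1/20)[1*(12)*conj(2) + 1*(4)*conj(2) + 2*(-7/2 - 3*sqrt(5)/2)*conj(-sqrt(5)/2 - 1/2) + 2*(-1/2 + sqrt(5)/2)*conj(-1/2 + sqrt(5)/2) + 2*(-7/2 + 3*sqrt(5)/2)*conj(-1/2 + sqrt(5)/2) + 2*(-sqrt(5)/2 - 1/2)*conj(-sqrt(5)/2 - 1/2) + 5*(2)*conj(0) + 5*(-2)*conj(0)]
      = (1/20)[(24) + (8) + (11 + 5*sqrt(5)) + (3 - sqrt(5)) + (11 - 5*sqrt(5)) + (sqrt(5) + 3) + (0) + (0)] = 60/20 = 3
Dimension check: dim(rho) = sum (mult * dim) = 0*1 + 0*1 + 2*1 + 0*1 + 0*2 + 1*2 + 1*2 + 3*2 = 12 = chi_rho(e) = 12.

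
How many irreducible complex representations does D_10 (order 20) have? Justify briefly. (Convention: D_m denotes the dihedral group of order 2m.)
8

Details: The number of irreducible complex representations of a finite group equals its number of conjugacy classes. D_10 has 8 conjugacy classes (n/2 + 3 for n even), so D_10 (order 20) has exactly 8 irreducible complex representations.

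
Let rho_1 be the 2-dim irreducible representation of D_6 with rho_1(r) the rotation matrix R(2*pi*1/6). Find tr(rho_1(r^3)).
chi_{rho_1}(r^3) = 2*cos(2*pi*1*3/6) = -2

Derivation: rho_1(r^3) is rotation by angle 2*pi*1*3/6, whose trace is 2*cos(2*pi*1*3/6) = -2.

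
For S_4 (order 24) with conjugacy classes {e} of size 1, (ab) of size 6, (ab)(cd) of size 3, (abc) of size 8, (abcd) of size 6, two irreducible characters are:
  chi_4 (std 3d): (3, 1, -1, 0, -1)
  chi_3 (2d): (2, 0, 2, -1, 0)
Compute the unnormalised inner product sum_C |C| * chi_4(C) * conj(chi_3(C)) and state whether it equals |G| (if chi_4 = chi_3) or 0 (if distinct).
Sum = 0; so <chi_4, chi_3> = 0 (distinct irreducibles are orthogonal).

Working: Compute term by term over conjugacy classes (|C| * chi_4(C) * conj(chi_3(C))):
  1*(3)*conj(2) + 6*(1)*conj(0) + 3*(-1)*conj(2) + 8*(0)*conj(-1) + 6*(-1)*conj(0)
  = (6) + (0) + (-6) + (0) + (0)
  = 0.
Dividing by |G| = 24 gives 0/24 = 0, matching the row-orthogonality relation <chi_4, chi_3> = [chi_4 = chi_3].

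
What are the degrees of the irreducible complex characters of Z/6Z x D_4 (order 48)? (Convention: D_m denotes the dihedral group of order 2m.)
Dimensions: 1, 1, 1, 1, 1, 1, 1, 1, 1, 1, 1, 1, 1, 1, 1, 1, 1, 1, 1, 1, 1, 1, 1, 1, 2, 2, 2, 2, 2, 2

Why: There are 30 irreducibles (= number of conjugacy classes). Their dimensions d_i satisfy sum d_i^2 = |G| = 48: 1 + 1 + 1 + 1 + 1 + 1 + 1 + 1 + 1 + 1 + 1 + 1 + 1 + 1 + 1 + 1 + 1 + 1 + 1 + 1 + 1 + 1 + 1 + 1 + 4 + 4 + 4 + 4 + 4 + 4 = 48. (For the product with Z/6Z: each of the 6 1-dim characters of Z/6Z tensors with each irrep of D_4, giving 6 copies of each D_4-dimension.)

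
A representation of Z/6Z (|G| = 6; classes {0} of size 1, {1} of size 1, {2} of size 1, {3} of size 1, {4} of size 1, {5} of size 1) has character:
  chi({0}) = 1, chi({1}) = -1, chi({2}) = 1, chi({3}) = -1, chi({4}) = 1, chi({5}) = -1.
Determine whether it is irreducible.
Irreducible: <chi, chi> = 1.

Reasoning: <chi, chi> = (1/|G|) sum_C |C| * |chi(C)|^2 = (1/6)[1*|1|^2 + 1*|-1|^2 + 1*|1|^2 + 1*|-1|^2 + 1*|1|^2 + 1*|-1|^2]
  = (1/6)[(1) + (1) + (1) + (1) + (1) + (1)] = 6/6 = 1.
(Exp terms are combined using exp(i*s)*conj(exp(i*t)) = exp(i*(s-t)), and sums of them are collapsed using the identity that for every m > 1 the m distinct m-th roots of unity sum to 0, e.g. 1 + exp(2*I*pi/3) + exp(-2*I*pi/3) = 0.)
A character is irreducible iff <chi, chi> = 1, so this representation is irreducible.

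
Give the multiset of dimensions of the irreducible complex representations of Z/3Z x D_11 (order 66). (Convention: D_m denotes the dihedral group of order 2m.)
Dimensions: 1, 1, 1, 1, 1, 1, 2, 2, 2, 2, 2, 2, 2, 2, 2, 2, 2, 2, 2, 2, 2

There are 21 irreducibles (= number of conjugacy classes). Their dimensions d_i satisfy sum d_i^2 = |G| = 66: 1 + 1 + 1 + 1 + 1 + 1 + 4 + 4 + 4 + 4 + 4 + 4 + 4 + 4 + 4 + 4 + 4 + 4 + 4 + 4 + 4 = 66. (For the product with Z/3Z: each of the 3 1-dim characters of Z/3Z tensors with each irrep of D_11, giving 3 copies of each D_11-dimension.)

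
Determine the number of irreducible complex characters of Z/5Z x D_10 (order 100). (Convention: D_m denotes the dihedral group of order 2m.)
40

The number of irreducible complex representations of a finite group equals its number of conjugacy classes. For a direct product, #classes(G x H) = #classes(G) * #classes(H). Z/5Z has 5 classes (abelian), D_10 has 8 classes, so 5 * 8 = 40, so Z/5Z x D_10 (order 100) has exactly 40 irreducible complex representations.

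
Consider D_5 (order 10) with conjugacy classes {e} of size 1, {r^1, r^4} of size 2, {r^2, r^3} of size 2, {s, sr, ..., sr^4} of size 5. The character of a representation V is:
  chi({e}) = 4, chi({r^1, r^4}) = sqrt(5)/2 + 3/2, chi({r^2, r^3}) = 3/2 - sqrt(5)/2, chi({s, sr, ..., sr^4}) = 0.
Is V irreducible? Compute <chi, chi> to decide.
Not irreducible (reducible): <chi, chi> = 3 > 1.

Proof sketch: <chi, chi> = (1/|G|) sum_C |C| * |chi(C)|^2 = (1/10)[1*|4|^2 + 2*|sqrt(5)/2 + 3/2|^2 + 2*|3/2 - sqrt(5)/2|^2 + 5*|0|^2]
  = (1/10)[(16) + (3*sqrt(5) + 7) + (7 - 3*sqrt(5)) + (0)] = 30/10 = 3.
A character is irreducible iff <chi, chi> = 1, so this representation is reducible.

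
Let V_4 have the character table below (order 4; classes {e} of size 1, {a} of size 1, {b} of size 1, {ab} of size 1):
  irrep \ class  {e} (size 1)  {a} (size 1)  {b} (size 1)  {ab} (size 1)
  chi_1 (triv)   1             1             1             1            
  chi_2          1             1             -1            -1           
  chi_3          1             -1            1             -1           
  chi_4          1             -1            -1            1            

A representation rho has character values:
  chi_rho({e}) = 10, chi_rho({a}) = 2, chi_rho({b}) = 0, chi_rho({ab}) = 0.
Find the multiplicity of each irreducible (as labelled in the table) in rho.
Multiplicities: chi_1: 3, chi_2: 3, chi_3: 2, chi_4: 2.

Argument: Use <chi_rho, chi> = (1/|G|) sum_C |C| * chi_rho(C) * conj(chi(C)) with |G| = 4 for each irreducible chi in the table:
  <chi_rho, chi_1> = (1/4)[1*(10)*conj(1) + 1*(2)*conj(1) + 1*(0)*conj(1) + 1*(0)*conj(1)]
      = (1/4)[(10) + (2) + (0) + (0)] = 12/4 = 3
  <chi_rho, chi_2> = (1/4)[1*(10)*conj(1) + 1*(2)*conj(1) + 1*(0)*conj(-1) + 1*(0)*conj(-1)]
      = (1/4)[(10) + (2) + (0) + (0)] = 12/4 = 3
  <chi_rho, chi_3> = (1/4)[1*(10)*conj(1) + 1*(2)*conj(-1) + 1*(0)*conj(1) + 1*(0)*conj(-1)]
      = (1/4)[(10) + (-2) + (0) + (0)] = 8/4 = 2
  <chi_rho, chi_4> = (1/4)[1*(10)*conj(1) + 1*(2)*conj(-1) + 1*(0)*conj(-1) + 1*(0)*conj(1)]
      = (1/4)[(10) + (-2) + (0) + (0)] = 8/4 = 2
Dimension check: dim(rho) = sum (mult * dim) = 3*1 + 3*1 + 2*1 + 2*1 = 10 = chi_rho(e) = 10.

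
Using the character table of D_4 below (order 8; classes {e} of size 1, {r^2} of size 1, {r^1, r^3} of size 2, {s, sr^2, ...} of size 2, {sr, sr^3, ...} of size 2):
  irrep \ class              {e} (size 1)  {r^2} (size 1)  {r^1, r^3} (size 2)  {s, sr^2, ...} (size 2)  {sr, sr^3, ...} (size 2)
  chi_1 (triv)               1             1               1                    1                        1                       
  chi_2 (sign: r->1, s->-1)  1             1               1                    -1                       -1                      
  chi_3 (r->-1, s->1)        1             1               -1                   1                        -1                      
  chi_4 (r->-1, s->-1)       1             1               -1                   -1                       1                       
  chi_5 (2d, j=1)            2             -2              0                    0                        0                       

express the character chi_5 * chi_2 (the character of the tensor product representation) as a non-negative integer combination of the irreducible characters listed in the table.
chi_5 tensor chi_2 = chi_5 (all other irreducibles have multiplicity 0).

Why: The character of a tensor product is the pointwise product (chi_5 * chi_2)(C) = chi_5(C) * chi_2(C):
  {e}: (2)*(1), {r^2}: (-2)*(1), {r^1, r^3}: (0)*(1), {s, sr^2, ...}: (0)*(-1), {sr, sr^3, ...}: (0)*(-1)
so (chi_5 * chi_2) takes values
  {e} -> 2, {r^2} -> -2, {r^1, r^3} -> 0, {s, sr^2, ...} -> 0, {sr, sr^3, ...} -> 0.
Now take the inner product of this character with each irreducible chi from the table, <chi_5*chi_2, chi> = (1/8) sum_C |C| (chi_5*chi_2)(C) conj(chi(C)):
  <chi_5*chi_2, chi_1> = (1/8)[1*(2)*conj(1) + 1*(-2)*conj(1) + 2*(0)*conj(1) + 2*(0)*conj(1) + 2*(0)*conj(1)]
      = (1/8)[(2) + (-2) + (0) + (0) + (0)] = 0/8 = 0
  <chi_5*chi_2, chi_2> = (1/8)[1*(2)*conj(1) + 1*(-2)*conj(1) + 2*(0)*conj(1) + 2*(0)*conj(-1) + 2*(0)*conj(-1)]
      = (1/8)[(2) + (-2) + (0) + (0) + (0)] = 0/8 = 0
  <chi_5*chi_2, chi_3> = (1/8)[1*(2)*conj(1) + 1*(-2)*conj(1) + 2*(0)*conj(-1) + 2*(0)*conj(1) + 2*(0)*conj(-1)]
      = (1/8)[(2) + (-2) + (0) + (0) + (0)] = 0/8 = 0
  <chi_5*chi_2, chi_4> = (1/8)[1*(2)*conj(1) + 1*(-2)*conj(1) + 2*(0)*conj(-1) + 2*(0)*conj(-1) + 2*(0)*conj(1)]
      = (1/8)[(2) + (-2) + (0) + (0) + (0)] = 0/8 = 0
  <chi_5*chi_2, chi_5> = (1/8)[1*(2)*conj(2) + 1*(-2)*conj(-2) + 2*(0)*conj(0) + 2*(0)*conj(0) + 2*(0)*conj(0)]
      = (1/8)[(4) + (4) + (0) + (0) + (0)] = 8/8 = 1
Hence the multiplicities are chi_5: 1. Dimension check: dim(chi_5)*dim(chi_2) = 2*1 = 2 and sum (mult * dim) = 1*2 = 2.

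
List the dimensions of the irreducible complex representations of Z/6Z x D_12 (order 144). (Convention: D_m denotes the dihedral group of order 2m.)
Dimensions: 1, 1, 1, 1, 1, 1, 1, 1, 1, 1, 1, 1, 1, 1, 1, 1, 1, 1, 1, 1, 1, 1, 1, 1, 2, 2, 2, 2, 2, 2, 2, 2, 2, 2, 2, 2, 2, 2, 2, 2, 2, 2, 2, 2, 2, 2, 2, 2, 2, 2, 2, 2, 2, 2

Proof sketch: There are 54 irreducibles (= number of conjugacy classes). Their dimensions d_i satisfy sum d_i^2 = |G| = 144: 1 + 1 + 1 + 1 + 1 + 1 + 1 + 1 + 1 + 1 + 1 + 1 + 1 + 1 + 1 + 1 + 1 + 1 + 1 + 1 + 1 + 1 + 1 + 1 + 4 + 4 + 4 + 4 + 4 + 4 + 4 + 4 + 4 + 4 + 4 + 4 + 4 + 4 + 4 + 4 + 4 + 4 + 4 + 4 + 4 + 4 + 4 + 4 + 4 + 4 + 4 + 4 + 4 + 4 = 144. (For the product with Z/6Z: each of the 6 1-dim characters of Z/6Z tensors with each irrep of D_12, giving 6 copies of each D_12-dimension.)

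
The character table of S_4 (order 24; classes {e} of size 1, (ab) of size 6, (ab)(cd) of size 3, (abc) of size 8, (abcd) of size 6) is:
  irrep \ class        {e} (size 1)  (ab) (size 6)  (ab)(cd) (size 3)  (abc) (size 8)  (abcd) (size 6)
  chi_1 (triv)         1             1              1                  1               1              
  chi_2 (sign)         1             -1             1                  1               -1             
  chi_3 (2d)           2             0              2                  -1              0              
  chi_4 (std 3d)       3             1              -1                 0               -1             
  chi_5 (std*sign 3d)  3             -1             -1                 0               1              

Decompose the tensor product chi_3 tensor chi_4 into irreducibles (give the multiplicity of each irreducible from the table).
chi_3 tensor chi_4 = chi_4 + chi_5 (all other irreducibles have multiplicity 0).

Argument: The character of a tensor product is the pointwise product (chi_3 * chi_4)(C) = chi_3(C) * chi_4(C):
  {e}: (2)*(3), (ab): (0)*(1), (ab)(cd): (2)*(-1), (abc): (-1)*(0), (abcd): (0)*(-1)
so (chi_3 * chi_4) takes values
  {e} -> 6, (ab) -> 0, (ab)(cd) -> -2, (abc) -> 0, (abcd) -> 0.
Now take the inner product of this character with each irreducible chi from the table, <chi_3*chi_4, chi> = (1/24) sum_C |C| (chi_3*chi_4)(C) conj(chi(C)):
  <chi_3*chi_4, chi_1> = (1/24)[1*(6)*conj(1) + 6*(0)*conj(1) + 3*(-2)*conj(1) + 8*(0)*conj(1) + 6*(0)*conj(1)]
      = (1/24)[(6) + (0) + (-6) + (0) + (0)] = 0/24 = 0
  <chi_3*chi_4, chi_2> = (1/24)[1*(6)*conj(1) + 6*(0)*conj(-1) + 3*(-2)*conj(1) + 8*(0)*conj(1) + 6*(0)*conj(-1)]
      = (1/24)[(6) + (0) + (-6) + (0) + (0)] = 0/24 = 0
  <chi_3*chi_4, chi_3> = (1/24)[1*(6)*conj(2) + 6*(0)*conj(0) + 3*(-2)*conj(2) + 8*(0)*conj(-1) + 6*(0)*conj(0)]
      = (1/24)[(12) + (0) + (-12) + (0) + (0)] = 0/24 = 0
  <chi_3*chi_4, chi_4> = (1/24)[1*(6)*conj(3) + 6*(0)*conj(1) + 3*(-2)*conj(-1) + 8*(0)*conj(0) + 6*(0)*conj(-1)]
      = (1/24)[(18) + (0) + (6) + (0) + (0)] = 24/24 = 1
  <chi_3*chi_4, chi_5> = (1/24)[1*(6)*conj(3) + 6*(0)*conj(-1) + 3*(-2)*conj(-1) + 8*(0)*conj(0) + 6*(0)*conj(1)]
      = (1/24)[(18) + (0) + (6) + (0) + (0)] = 24/24 = 1
Hence the multiplicities are chi_4: 1, chi_5: 1. Dimension check: dim(chi_3)*dim(chi_4) = 2*3 = 6 and sum (mult * dim) = 1*3 + 1*3 = 6.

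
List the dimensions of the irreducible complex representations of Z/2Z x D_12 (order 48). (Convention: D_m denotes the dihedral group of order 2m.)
Dimensions: 1, 1, 1, 1, 1, 1, 1, 1, 2, 2, 2, 2, 2, 2, 2, 2, 2, 2

Details: There are 18 irreducibles (= number of conjugacy classes). Their dimensions d_i satisfy sum d_i^2 = |G| = 48: 1 + 1 + 1 + 1 + 1 + 1 + 1 + 1 + 4 + 4 + 4 + 4 + 4 + 4 + 4 + 4 + 4 + 4 = 48. (For the product with Z/2Z: each of the 2 1-dim characters of Z/2Z tensors with each irrep of D_12, giving 2 copies of each D_12-dimension.)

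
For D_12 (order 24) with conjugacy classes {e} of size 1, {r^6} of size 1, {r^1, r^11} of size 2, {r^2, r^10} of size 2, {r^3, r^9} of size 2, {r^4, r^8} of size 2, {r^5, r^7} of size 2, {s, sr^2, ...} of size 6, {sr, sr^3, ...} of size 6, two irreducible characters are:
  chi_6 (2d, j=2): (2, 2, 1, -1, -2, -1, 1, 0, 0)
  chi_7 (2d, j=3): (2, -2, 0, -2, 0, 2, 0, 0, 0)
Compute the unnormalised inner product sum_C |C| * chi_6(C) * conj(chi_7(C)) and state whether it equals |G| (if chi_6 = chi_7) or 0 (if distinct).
Sum = 0; so <chi_6, chi_7> = 0 (distinct irreducibles are orthogonal).

Working: Compute term by term over conjugacy classes (|C| * chi_6(C) * conj(chi_7(C))):
  1*(2)*conj(2) + 1*(2)*conj(-2) + 2*(1)*conj(0) + 2*(-1)*conj(-2) + 2*(-2)*conj(0) + 2*(-1)*conj(2) + 2*(1)*conj(0) + 6*(0)*conj(0) + 6*(0)*conj(0)
  = (4) + (-4) + (0) + (4) + (0) + (-4) + (0) + (0) + (0)
  = 0.
Dividing by |G| = 24 gives 0/24 = 0, matching the row-orthogonality relation <chi_6, chi_7> = [chi_6 = chi_7].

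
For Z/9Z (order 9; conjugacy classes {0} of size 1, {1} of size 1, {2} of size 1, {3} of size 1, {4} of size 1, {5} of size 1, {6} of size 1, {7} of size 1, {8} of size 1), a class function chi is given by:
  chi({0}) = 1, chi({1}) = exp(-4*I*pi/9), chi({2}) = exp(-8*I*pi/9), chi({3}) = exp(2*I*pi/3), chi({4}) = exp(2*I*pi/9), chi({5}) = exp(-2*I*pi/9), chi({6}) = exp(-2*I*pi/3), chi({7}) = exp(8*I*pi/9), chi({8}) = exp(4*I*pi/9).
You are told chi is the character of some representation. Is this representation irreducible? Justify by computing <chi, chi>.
Irreducible: <chi, chi> = 1.

Solution. <chi, chi> = (1/|G|) sum_C |C| * |chi(C)|^2 = (1/9)[1*|1|^2 + 1*|exp(-4*I*pi/9)|^2 + 1*|exp(-8*I*pi/9)|^2 + 1*|exp(2*I*pi/3)|^2 + 1*|exp(2*I*pi/9)|^2 + 1*|exp(-2*I*pi/9)|^2 + 1*|exp(-2*I*pi/3)|^2 + 1*|exp(8*I*pi/9)|^2 + 1*|exp(4*I*pi/9)|^2]
  = (1/9)[(1) + (1) + (1) + (1) + (1) + (1) + (1) + (1) + (1)] = 9/9 = 1.
(Exp terms are combined using exp(i*s)*conj(exp(i*t)) = exp(i*(s-t)), and sums of them are collapsed using the identity that for every m > 1 the m distinct m-th roots of unity sum to 0, e.g. 1 + exp(2*I*pi/3) + exp(-2*I*pi/3) = 0.)
A character is irreducible iff <chi, chi> = 1, so this representation is irreducible.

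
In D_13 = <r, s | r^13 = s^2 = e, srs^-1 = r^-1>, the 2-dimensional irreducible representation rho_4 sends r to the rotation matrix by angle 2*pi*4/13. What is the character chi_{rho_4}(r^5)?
chi_{rho_4}(r^5) = 2*cos(2*pi*4*5/13) = -2*cos(pi/13)

Reasoning: rho_4(r^5) is rotation by angle 2*pi*4*5/13, whose trace is 2*cos(2*pi*4*5/13) = -2*cos(pi/13).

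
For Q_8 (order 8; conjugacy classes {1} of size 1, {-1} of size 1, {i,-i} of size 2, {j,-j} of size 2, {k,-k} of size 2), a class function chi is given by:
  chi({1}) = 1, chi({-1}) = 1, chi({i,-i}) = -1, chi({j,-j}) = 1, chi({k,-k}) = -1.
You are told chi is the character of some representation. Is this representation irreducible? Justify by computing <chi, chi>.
Irreducible: <chi, chi> = 1.

Working: <chi, chi> = (1/|G|) sum_C |C| * |chi(C)|^2 = (1/8)[1*|1|^2 + 1*|1|^2 + 2*|-1|^2 + 2*|1|^2 + 2*|-1|^2]
  = (1/8)[(1) + (1) + (2) + (2) + (2)] = 8/8 = 1.
A character is irreducible iff <chi, chi> = 1, so this representation is irreducible.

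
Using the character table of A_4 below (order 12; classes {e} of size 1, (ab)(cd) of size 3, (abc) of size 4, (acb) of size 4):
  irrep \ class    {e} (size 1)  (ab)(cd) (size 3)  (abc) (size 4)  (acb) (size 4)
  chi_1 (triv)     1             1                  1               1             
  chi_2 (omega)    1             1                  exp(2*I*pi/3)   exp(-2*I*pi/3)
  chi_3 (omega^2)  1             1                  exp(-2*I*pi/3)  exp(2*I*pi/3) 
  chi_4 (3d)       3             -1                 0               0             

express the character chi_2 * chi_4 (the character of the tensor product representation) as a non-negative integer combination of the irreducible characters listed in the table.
chi_2 tensor chi_4 = chi_4 (all other irreducibles have multiplicity 0).

Explanation: The character of a tensor product is the pointwise product (chi_2 * chi_4)(C) = chi_2(C) * chi_4(C):
  {e}: (1)*(3), (ab)(cd): (1)*(-1), (abc): (exp(2*I*pi/3))*(0), (acb): (exp(-2*I*pi/3))*(0)
so (chi_2 * chi_4) takes values
  {e} -> 3, (ab)(cd) -> -1, (abc) -> 0, (acb) -> 0.
Now take the inner product of this character with each irreducible chi from the table, <chi_2*chi_4, chi> = (1/12) sum_C |C| (chi_2*chi_4)(C) conj(chi(C)):
  <chi_2*chi_4, chi_1> = (1/12)[1*(3)*conj(1) + 3*(-1)*conj(1) + 4*(0)*conj(1) + 4*(0)*conj(1)]
      = (1/12)[(3) + (-3) + (0) + (0)] = 0/12 = 0
  <chi_2*chi_4, chi_2> = (1/12)[1*(3)*conj(1) + 3*(-1)*conj(1) + 4*(0)*conj(exp(2*I*pi/3)) + 4*(0)*conj(exp(-2*I*pi/3))]
      = (1/12)[(3) + (-3) + (0) + (0)] = 0/12 = 0
  <chi_2*chi_4, chi_3> = (1/12)[1*(3)*conj(1) + 3*(-1)*conj(1) + 4*(0)*conj(exp(-2*I*pi/3)) + 4*(0)*conj(exp(2*I*pi/3))]
      = (1/12)[(3) + (-3) + (0) + (0)] = 0/12 = 0
  <chi_2*chi_4, chi_4> = (1/12)[1*(3)*conj(3) + 3*(-1)*conj(-1) + 4*(0)*conj(0) + 4*(0)*conj(0)]
      = (1/12)[(9) + (3) + (0) + (0)] = 12/12 = 1
(Exp terms are combined using exp(i*s)*conj(exp(i*t)) = exp(i*(s-t)), and sums of them are collapsed using the identity that for every m > 1 the m distinct m-th roots of unity sum to 0, e.g. 1 + exp(2*I*pi/3) + exp(-2*I*pi/3) = 0.)
Hence the multiplicities are chi_4: 1. Dimension check: dim(chi_2)*dim(chi_4) = 1*3 = 3 and sum (mult * dim) = 1*3 = 3.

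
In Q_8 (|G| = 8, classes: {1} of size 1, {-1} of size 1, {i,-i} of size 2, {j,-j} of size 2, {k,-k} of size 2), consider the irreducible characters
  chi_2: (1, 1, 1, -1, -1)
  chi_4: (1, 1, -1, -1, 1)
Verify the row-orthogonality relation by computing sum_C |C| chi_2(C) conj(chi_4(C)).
Sum = 0; so <chi_2, chi_4> = 0 (distinct irreducibles are orthogonal).

Details: Compute term by term over conjugacy classes (|C| * chi_2(C) * conj(chi_4(C))):
  1*(1)*conj(1) + 1*(1)*conj(1) + 2*(1)*conj(-1) + 2*(-1)*conj(-1) + 2*(-1)*conj(1)
  = (1) + (1) + (-2) + (2) + (-2)
  = 0.
Dividing by |G| = 8 gives 0/8 = 0, matching the row-orthogonality relation <chi_2, chi_4> = [chi_2 = chi_4].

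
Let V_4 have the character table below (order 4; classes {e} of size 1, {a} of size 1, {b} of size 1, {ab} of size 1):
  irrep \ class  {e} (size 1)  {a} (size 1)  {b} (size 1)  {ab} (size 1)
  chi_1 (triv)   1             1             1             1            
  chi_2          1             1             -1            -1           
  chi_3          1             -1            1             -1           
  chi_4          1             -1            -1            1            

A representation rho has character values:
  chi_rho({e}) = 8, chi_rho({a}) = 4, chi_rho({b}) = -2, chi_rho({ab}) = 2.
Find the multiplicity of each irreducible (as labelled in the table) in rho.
Multiplicities: chi_1: 3, chi_2: 3, chi_3: 0, chi_4: 2.

Reasoning: Use <chi_rho, chi> = (1/|G|) sum_C |C| * chi_rho(C) * conj(chi(C)) with |G| = 4 for each irreducible chi in the table:
  <chi_rho, chi_1> = (1/4)[1*(8)*conj(1) + 1*(4)*conj(1) + 1*(-2)*conj(1) + 1*(2)*conj(1)]
      = (1/4)[(8) + (4) + (-2) + (2)] = 12/4 = 3
  <chi_rho, chi_2> = (1/4)[1*(8)*conj(1) + 1*(4)*conj(1) + 1*(-2)*conj(-1) + 1*(2)*conj(-1)]
      = (1/4)[(8) + (4) + (2) + (-2)] = 12/4 = 3
  <chi_rho, chi_3> = (1/4)[1*(8)*conj(1) + 1*(4)*conj(-1) + 1*(-2)*conj(1) + 1*(2)*conj(-1)]
      = (1/4)[(8) + (-4) + (-2) + (-2)] = 0/4 = 0
  <chi_rho, chi_4> = (1/4)[1*(8)*conj(1) + 1*(4)*conj(-1) + 1*(-2)*conj(-1) + 1*(2)*conj(1)]
      = (1/4)[(8) + (-4) + (2) + (2)] = 8/4 = 2
Dimension check: dim(rho) = sum (mult * dim) = 3*1 + 3*1 + 0*1 + 2*1 = 8 = chi_rho(e) = 8.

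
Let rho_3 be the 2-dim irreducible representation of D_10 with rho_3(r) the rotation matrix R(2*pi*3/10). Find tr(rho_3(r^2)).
chi_{rho_3}(r^2) = 2*cos(2*pi*3*2/10) = -sqrt(5)/2 - 1/2

Details: rho_3(r^2) is rotation by angle 2*pi*3*2/10, whose trace is 2*cos(2*pi*3*2/10) = -sqrt(5)/2 - 1/2.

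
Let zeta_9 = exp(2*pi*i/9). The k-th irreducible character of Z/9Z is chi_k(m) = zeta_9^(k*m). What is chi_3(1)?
chi_3(1) = zeta_9^3 = exp(2*I*pi/3)

Details: chi_3(1) = zeta_9^(3*1) = zeta_9^3. Since zeta_9^9 = 1, this equals zeta_9^3 = exp(2*pi*i*3/9) = exp(2*I*pi/3).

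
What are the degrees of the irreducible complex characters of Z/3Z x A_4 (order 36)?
Dimensions: 1, 1, 1, 1, 1, 1, 1, 1, 1, 3, 3, 3

Solution. There are 12 irreducibles (= number of conjugacy classes). Their dimensions d_i satisfy sum d_i^2 = |G| = 36: 1 + 1 + 1 + 1 + 1 + 1 + 1 + 1 + 1 + 9 + 9 + 9 = 36. (For the product with Z/3Z: each of the 3 1-dim characters of Z/3Z tensors with each irrep of A_4, giving 3 copies of each A_4-dimension.)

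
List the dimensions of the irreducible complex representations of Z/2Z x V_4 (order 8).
Dimensions: 1, 1, 1, 1, 1, 1, 1, 1

Solution. There are 8 irreducibles (= number of conjugacy classes). Their dimensions d_i satisfy sum d_i^2 = |G| = 8: 1 + 1 + 1 + 1 + 1 + 1 + 1 + 1 = 8. (For the product with Z/2Z: each of the 2 1-dim characters of Z/2Z tensors with each irrep of V_4, giving 2 copies of each V_4-dimension.)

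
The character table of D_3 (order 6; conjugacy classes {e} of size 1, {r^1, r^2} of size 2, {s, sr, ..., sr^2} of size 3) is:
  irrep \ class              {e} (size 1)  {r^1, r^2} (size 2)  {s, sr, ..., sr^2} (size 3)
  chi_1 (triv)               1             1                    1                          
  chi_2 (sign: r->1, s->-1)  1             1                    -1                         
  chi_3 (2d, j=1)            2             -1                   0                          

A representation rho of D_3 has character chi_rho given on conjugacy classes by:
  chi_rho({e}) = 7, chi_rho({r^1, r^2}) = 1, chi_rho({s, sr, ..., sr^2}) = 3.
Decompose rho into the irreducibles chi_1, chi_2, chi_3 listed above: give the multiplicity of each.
Multiplicities: chi_1: 3, chi_2: 0, chi_3: 2.

Use <chi_rho, chi> = (1/|G|) sum_C |C| * chi_rho(C) * conj(chi(C)) with |G| = 6 for each irreducible chi in the table:
  <chi_rho, chi_1> = (1/6)[1*(7)*conj(1) + 2*(1)*conj(1) + 3*(3)*conj(1)]
      = (1/6)[(7) + (2) + (9)] = 18/6 = 3
  <chi_rho, chi_2> = (1/6)[1*(7)*conj(1) + 2*(1)*conj(1) + 3*(3)*conj(-1)]
      = (1/6)[(7) + (2) + (-9)] = 0/6 = 0
  <chi_rho, chi_3> = (1/6)[1*(7)*conj(2) + 2*(1)*conj(-1) + 3*(3)*conj(0)]
      = (1/6)[(14) + (-2) + (0)] = 12/6 = 2
Dimension check: dim(rho) = sum (mult * dim) = 3*1 + 0*1 + 2*2 = 7 = chi_rho(e) = 7.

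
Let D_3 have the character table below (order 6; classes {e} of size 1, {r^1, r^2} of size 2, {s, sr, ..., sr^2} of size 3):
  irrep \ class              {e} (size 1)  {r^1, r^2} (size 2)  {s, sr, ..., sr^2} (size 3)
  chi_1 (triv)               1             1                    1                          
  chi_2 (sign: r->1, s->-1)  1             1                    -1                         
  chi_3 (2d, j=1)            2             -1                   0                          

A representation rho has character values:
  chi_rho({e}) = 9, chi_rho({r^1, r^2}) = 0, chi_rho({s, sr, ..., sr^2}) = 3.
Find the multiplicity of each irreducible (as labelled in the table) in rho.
Multiplicities: chi_1: 3, chi_2: 0, chi_3: 3.

Why: Use <chi_rho, chi> = (1/|G|) sum_C |C| * chi_rho(C) * conj(chi(C)) with |G| = 6 for each irreducible chi in the table:
  <chi_rho, chi_1> = (1/6)[1*(9)*conj(1) + 2*(0)*conj(1) + 3*(3)*conj(1)]
      = (1/6)[(9) + (0) + (9)] = 18/6 = 3
  <chi_rho, chi_2> = (1/6)[1*(9)*conj(1) + 2*(0)*conj(1) + 3*(3)*conj(-1)]
      = (1/6)[(9) + (0) + (-9)] = 0/6 = 0
  <chi_rho, chi_3> = (1/6)[1*(9)*conj(2) + 2*(0)*conj(-1) + 3*(3)*conj(0)]
      = (1/6)[(18) + (0) + (0)] = 18/6 = 3
Dimension check: dim(rho) = sum (mult * dim) = 3*1 + 0*1 + 3*2 = 9 = chi_rho(e) = 9.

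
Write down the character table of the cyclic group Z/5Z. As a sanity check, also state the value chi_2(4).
Character table of Z/5Z (irreps indexed chi_0,...,chi_4 with chi_k(m) = zeta_5^(k*m), zeta_5 = exp(2*pi*i/5)):
  irrep \ class  {0} (size 1)  {1} (size 1)    {2} (size 1)    {3} (size 1)    {4} (size 1)  
  chi_0          1             1               1               1               1             
  chi_1          1             exp(2*I*pi/5)   exp(4*I*pi/5)   exp(-4*I*pi/5)  exp(-2*I*pi/5)
  chi_2          1             exp(4*I*pi/5)   exp(-2*I*pi/5)  exp(2*I*pi/5)   exp(-4*I*pi/5)
  chi_3          1             exp(-4*I*pi/5)  exp(2*I*pi/5)   exp(-2*I*pi/5)  exp(4*I*pi/5) 
  chi_4          1             exp(-2*I*pi/5)  exp(-4*I*pi/5)  exp(4*I*pi/5)   exp(2*I*pi/5) 

Spot check: chi_2(4) = zeta_5^(2*4) = zeta_5^8 = exp(-4*I*pi/5).

Why: Z/5Z is abelian, so all 5 irreducible complex representations are 1-dimensional. They are given by chi_k(m) = zeta_5^(k*m) for k = 0,...,4. Row orthogonality: sum_m chi_k(m) conj(chi_l(m)) = 5 * [k = l].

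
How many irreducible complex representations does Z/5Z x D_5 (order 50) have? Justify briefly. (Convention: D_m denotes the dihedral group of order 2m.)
20

Working: The number of irreducible complex representations of a finite group equals its number of conjugacy classes. For a direct product, #classes(G x H) = #classes(G) * #classes(H). Z/5Z has 5 classes (abelian), D_5 has 4 classes, so 5 * 4 = 20, so Z/5Z x D_5 (order 50) has exactly 20 irreducible complex representations.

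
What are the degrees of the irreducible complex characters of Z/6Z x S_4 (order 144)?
Dimensions: 1, 1, 1, 1, 1, 1, 1, 1, 1, 1, 1, 1, 2, 2, 2, 2, 2, 2, 3, 3, 3, 3, 3, 3, 3, 3, 3, 3, 3, 3

Details: There are 30 irreducibles (= number of conjugacy classes). Their dimensions d_i satisfy sum d_i^2 = |G| = 144: 1 + 1 + 1 + 1 + 1 + 1 + 1 + 1 + 1 + 1 + 1 + 1 + 4 + 4 + 4 + 4 + 4 + 4 + 9 + 9 + 9 + 9 + 9 + 9 + 9 + 9 + 9 + 9 + 9 + 9 = 144. (For the product with Z/6Z: each of the 6 1-dim characters of Z/6Z tensors with each irrep of S_4, giving 6 copies of each S_4-dimension.)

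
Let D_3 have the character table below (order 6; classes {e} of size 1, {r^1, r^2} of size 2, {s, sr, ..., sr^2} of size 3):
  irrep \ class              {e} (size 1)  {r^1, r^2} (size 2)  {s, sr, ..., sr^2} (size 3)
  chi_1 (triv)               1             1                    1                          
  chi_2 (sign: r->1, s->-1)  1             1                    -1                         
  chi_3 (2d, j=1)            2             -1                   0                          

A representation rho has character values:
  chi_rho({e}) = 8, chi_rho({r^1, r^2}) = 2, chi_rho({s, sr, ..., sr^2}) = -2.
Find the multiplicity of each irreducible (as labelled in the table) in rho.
Multiplicities: chi_1: 1, chi_2: 3, chi_3: 2.

Explanation: Use <chi_rho, chi> = (1/|G|) sum_C |C| * chi_rho(C) * conj(chi(C)) with |G| = 6 for each irreducible chi in the table:
  <chi_rho, chi_1> = (1/6)[1*(8)*conj(1) + 2*(2)*conj(1) + 3*(-2)*conj(1)]
      = (1/6)[(8) + (4) + (-6)] = 6/6 = 1
  <chi_rho, chi_2> = (1/6)[1*(8)*conj(1) + 2*(2)*conj(1) + 3*(-2)*conj(-1)]
      = (1/6)[(8) + (4) + (6)] = 18/6 = 3
  <chi_rho, chi_3> = (1/6)[1*(8)*conj(2) + 2*(2)*conj(-1) + 3*(-2)*conj(0)]
      = (1/6)[(16) + (-4) + (0)] = 12/6 = 2
Dimension check: dim(rho) = sum (mult * dim) = 1*1 + 3*1 + 2*2 = 8 = chi_rho(e) = 8.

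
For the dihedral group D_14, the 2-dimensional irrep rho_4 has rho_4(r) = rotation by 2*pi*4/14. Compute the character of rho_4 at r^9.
chi_{rho_4}(r^9) = 2*cos(2*pi*4*9/14) = -2*cos(pi/7)

Solution. rho_4(r^9) is rotation by angle 2*pi*4*9/14, whose trace is 2*cos(2*pi*4*9/14) = -2*cos(pi/7).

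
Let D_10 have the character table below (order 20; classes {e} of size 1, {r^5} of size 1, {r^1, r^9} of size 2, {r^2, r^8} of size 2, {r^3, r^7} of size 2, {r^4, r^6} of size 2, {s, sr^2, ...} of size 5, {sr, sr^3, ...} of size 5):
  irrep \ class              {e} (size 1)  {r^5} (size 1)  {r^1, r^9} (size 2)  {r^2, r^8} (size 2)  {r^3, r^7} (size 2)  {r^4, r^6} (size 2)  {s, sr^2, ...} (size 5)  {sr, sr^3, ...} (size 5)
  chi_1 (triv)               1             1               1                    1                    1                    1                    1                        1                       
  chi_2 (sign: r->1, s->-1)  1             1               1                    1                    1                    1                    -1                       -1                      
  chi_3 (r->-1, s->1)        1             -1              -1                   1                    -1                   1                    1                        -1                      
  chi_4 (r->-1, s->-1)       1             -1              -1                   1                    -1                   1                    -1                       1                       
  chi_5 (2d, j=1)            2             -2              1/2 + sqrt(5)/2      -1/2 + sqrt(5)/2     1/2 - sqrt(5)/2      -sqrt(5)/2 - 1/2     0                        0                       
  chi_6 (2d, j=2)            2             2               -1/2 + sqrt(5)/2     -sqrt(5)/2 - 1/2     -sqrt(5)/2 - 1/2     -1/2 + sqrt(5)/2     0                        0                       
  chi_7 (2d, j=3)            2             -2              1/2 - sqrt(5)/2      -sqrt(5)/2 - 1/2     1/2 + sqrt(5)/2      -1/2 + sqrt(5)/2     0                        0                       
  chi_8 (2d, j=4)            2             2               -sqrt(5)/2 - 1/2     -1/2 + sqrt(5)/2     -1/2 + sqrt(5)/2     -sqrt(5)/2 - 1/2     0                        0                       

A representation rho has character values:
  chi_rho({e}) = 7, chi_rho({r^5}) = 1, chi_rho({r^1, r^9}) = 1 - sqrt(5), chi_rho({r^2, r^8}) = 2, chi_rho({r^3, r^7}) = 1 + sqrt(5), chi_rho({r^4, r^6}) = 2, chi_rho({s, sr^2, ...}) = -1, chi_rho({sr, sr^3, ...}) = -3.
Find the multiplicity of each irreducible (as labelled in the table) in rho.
Multiplicities: chi_1: 0, chi_2: 2, chi_3: 1, chi_4: 0, chi_5: 0, chi_6: 0, chi_7: 1, chi_8: 1.

Details: Use <chi_rho, chi> = (1/|G|) sum_C |C| * chi_rho(C) * conj(chi(C)) with |G| = 20 for each irreducible chi in the table:
  <chi_rho, chi_1> = (1/20)[1*(7)*conj(1) + 1*(1)*conj(1) + 2*(1 - sqrt(5))*conj(1) + 2*(2)*conj(1) + 2*(1 + sqrt(5))*conj(1) + 2*(2)*conj(1) + 5*(-1)*conj(1) + 5*(-3)*conj(1)]
      = (1/20)[(7) + (1) + (2 - 2*sqrt(5)) + (4) + (2 + 2*sqrt(5)) + (4) + (-5) + (-15)] = 0/20 = 0
  <chi_rho, chi_2> = (1/20)[1*(7)*conj(1) + 1*(1)*conj(1) + 2*(1 - sqrt(5))*conj(1) + 2*(2)*conj(1) + 2*(1 + sqrt(5))*conj(1) + 2*(2)*conj(1) + 5*(-1)*conj(-1) + 5*(-3)*conj(-1)]
      = (1/20)[(7) + (1) + (2 - 2*sqrt(5)) + (4) + (2 + 2*sqrt(5)) + (4) + (5) + (15)] = 40/20 = 2
  <chi_rho, chi_3> = (1/20)[1*(7)*conj(1) + 1*(1)*conj(-1) + 2*(1 - sqrt(5))*conj(-1) + 2*(2)*conj(1) + 2*(1 + sqrt(5))*conj(-1) + 2*(2)*conj(1) + 5*(-1)*conj(1) + 5*(-3)*conj(-1)]
      = (1/20)[(7) + (-1) + (-2 + 2*sqrt(5)) + (4) + (-2*sqrt(5) - 2) + (4) + (-5) + (15)] = 20/20 = 1
  <chi_rho, chi_4> = (1/20)[1*(7)*conj(1) + 1*(1)*conj(-1) + 2*(1 - sqrt(5))*conj(-1) + 2*(2)*conj(1) + 2*(1 + sqrt(5))*conj(-1) + 2*(2)*conj(1) + 5*(-1)*conj(-1) + 5*(-3)*conj(1)]
      = (1/20)[(7) + (-1) + (-2 + 2*sqrt(5)) + (4) + (-2*sqrt(5) - 2) + (4) + (5) + (-15)] = 0/20 = 0
  <chi_rho, chi_5> = (1/20)[1*(7)*conj(2) + 1*(1)*conj(-2) + 2*(1 - sqrt(5))*conj(1/2 + sqrt(5)/2) + 2*(2)*conj(-1/2 + sqrt(5)/2) + 2*(1 + sqrt(5))*conj(1/2 - sqrt(5)/2) + 2*(2)*conj(-sqrt(5)/2 - 1/2) + 5*(-1)*conj(0) + 5*(-3)*conj(0)]
      = (1/20)[(14) + (-2) + (-4) + (-2 + 2*sqrt(5)) + (-4) + (-2*sqrt(5) - 2) + (0) + (0)] = 0/20 = 0
  <chi_rho, chi_6> = (1/20)[1*(7)*conj(2) + 1*(1)*conj(2) + 2*(1 - sqrt(5))*conj(-1/2 + sqrt(5)/2) + 2*(2)*conj(-sqrt(5)/2 - 1/2) + 2*(1 + sqrt(5))*conj(-sqrt(5)/2 - 1/2) + 2*(2)*conj(-1/2 + sqrt(5)/2) + 5*(-1)*conj(0) + 5*(-3)*conj(0)]
      = (1/20)[(14) + (2) + (-6 + 2*sqrt(5)) + (-2*sqrt(5) - 2) + (-6 - 2*sqrt(5)) + (-2 + 2*sqrt(5)) + (0) + (0)] = 0/20 = 0
  <chi_rho, chi_7> = (1/20)[1*(7)*conj(2) + 1*(1)*conj(-2) + 2*(1 - sqrt(5))*conj(1/2 - sqrt(5)/2) + 2*(2)*conj(-sqrt(5)/2 - 1/2) + 2*(1 + sqrt(5))*conj(1/2 + sqrt(5)/2) + 2*(2)*conj(-1/2 + sqrt(5)/2) + 5*(-1)*conj(0) + 5*(-3)*conj(0)]
      = (1/20)[(14) + (-2) + (6 - 2*sqrt(5)) + (-2*sqrt(5) - 2) + (2*sqrt(5) + 6) + (-2 + 2*sqrt(5)) + (0) + (0)] = 20/20 = 1
  <chi_rho, chi_8> = (1/20)[1*(7)*conj(2) + 1*(1)*conj(2) + 2*(1 - sqrt(5))*conj(-sqrt(5)/2 - 1/2) + 2*(2)*conj(-1/2 + sqrt(5)/2) + 2*(1 + sqrt(5))*conj(-1/2 + sqrt(5)/2) + 2*(2)*conj(-sqrt(5)/2 - 1/2) + 5*(-1)*conj(0) + 5*(-3)*conj(0)]
      = (1/20)[(14) + (2) + (4) + (-2 + 2*sqrt(5)) + (4) + (-2*sqrt(5) - 2) + (0) + (0)] = 20/20 = 1
Dimension check: dim(rho) = sum (mult * dim) = 0*1 + 2*1 + 1*1 + 0*1 + 0*2 + 0*2 + 1*2 + 1*2 = 7 = chi_rho(e) = 7.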